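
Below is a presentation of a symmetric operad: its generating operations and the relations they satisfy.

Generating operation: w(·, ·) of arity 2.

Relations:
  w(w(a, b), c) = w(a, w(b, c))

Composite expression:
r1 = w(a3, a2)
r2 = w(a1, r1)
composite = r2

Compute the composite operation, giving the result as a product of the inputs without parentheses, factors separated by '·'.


a1 · a3 · a2

All parenthesizations of w agree; list the a-inputs left to right.
w(a3, a2) linearizes to a3 · a2
w(a1, w(a3, a2)) linearizes to a1 · a3 · a2


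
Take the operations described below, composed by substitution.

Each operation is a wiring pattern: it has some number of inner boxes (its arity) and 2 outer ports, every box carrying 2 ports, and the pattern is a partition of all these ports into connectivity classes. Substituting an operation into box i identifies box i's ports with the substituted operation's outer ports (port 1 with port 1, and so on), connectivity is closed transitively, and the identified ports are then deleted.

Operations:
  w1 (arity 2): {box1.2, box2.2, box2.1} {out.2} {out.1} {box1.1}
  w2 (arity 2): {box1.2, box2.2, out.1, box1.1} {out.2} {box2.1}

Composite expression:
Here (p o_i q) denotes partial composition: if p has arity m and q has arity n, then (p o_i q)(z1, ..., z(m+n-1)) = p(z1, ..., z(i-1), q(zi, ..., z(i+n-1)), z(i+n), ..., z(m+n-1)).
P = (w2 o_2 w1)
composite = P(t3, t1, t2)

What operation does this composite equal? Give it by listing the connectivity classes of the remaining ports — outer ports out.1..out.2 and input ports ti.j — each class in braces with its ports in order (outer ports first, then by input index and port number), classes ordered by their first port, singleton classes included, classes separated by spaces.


{out.1, t3.1, t3.2} {out.2} {t1.1} {t1.2, t2.1, t2.2}

Substituting into w2 glues patterns; closure does the rest.
the subtree at w1 composes to {out.1} {out.2} {t1.1} {t1.2, t2.1, t2.2} on (t1, t2); out.j = own outer ports
the subtree at w2 composes to {out.1, t3.1, t3.2} {out.2} {t1.1} {t1.2, t2.1, t2.2} on (t3, t1, t2); out.j = own outer ports


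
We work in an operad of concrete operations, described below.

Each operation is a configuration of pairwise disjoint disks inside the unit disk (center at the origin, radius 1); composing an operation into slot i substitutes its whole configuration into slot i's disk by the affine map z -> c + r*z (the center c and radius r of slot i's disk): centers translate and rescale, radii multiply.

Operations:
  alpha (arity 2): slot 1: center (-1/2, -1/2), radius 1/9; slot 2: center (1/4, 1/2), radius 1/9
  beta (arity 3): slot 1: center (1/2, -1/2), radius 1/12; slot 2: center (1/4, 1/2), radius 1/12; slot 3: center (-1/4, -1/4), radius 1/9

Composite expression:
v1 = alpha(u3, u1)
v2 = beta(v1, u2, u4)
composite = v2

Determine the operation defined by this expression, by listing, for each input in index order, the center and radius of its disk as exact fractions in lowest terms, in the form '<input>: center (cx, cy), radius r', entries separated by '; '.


u1: center (25/48, -11/24), radius 1/108; u2: center (1/4, 1/2), radius 1/12; u3: center (11/24, -13/24), radius 1/108; u4: center (-1/4, -1/4), radius 1/9


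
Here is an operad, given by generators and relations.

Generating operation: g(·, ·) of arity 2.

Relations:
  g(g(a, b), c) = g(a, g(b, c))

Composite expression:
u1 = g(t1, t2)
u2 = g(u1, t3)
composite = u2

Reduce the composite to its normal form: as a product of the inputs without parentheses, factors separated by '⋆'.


t1 ⋆ t2 ⋆ t3


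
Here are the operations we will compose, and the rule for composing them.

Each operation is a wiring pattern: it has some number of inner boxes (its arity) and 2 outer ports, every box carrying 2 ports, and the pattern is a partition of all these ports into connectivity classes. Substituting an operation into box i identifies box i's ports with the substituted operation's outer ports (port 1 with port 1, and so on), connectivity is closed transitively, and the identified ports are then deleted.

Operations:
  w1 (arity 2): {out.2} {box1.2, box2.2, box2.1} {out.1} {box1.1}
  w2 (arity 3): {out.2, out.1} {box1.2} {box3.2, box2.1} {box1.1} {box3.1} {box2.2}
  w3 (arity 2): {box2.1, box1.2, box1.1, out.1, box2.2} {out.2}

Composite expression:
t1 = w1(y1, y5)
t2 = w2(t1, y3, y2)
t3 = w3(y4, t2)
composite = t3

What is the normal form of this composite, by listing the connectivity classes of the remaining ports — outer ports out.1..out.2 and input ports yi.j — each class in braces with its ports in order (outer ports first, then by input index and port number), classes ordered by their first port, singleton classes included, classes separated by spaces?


{out.1, y4.1, y4.2} {out.2} {y1.1} {y1.2, y5.1, y5.2} {y2.1} {y2.2, y3.1} {y3.2}

After gluing at w3, chains via deleted ports link the y-ports.
through w1, on inputs (y1, y5): {out.1} {out.2} {y1.1} {y1.2, y5.1, y5.2} (out.j = stage outer ports)
through w2, on inputs (y1, y5, y3, y2): {out.1, out.2} {y1.1} {y1.2, y5.1, y5.2} {y2.1} {y2.2, y3.1} {y3.2} (out.j = stage outer ports)
through w3, on inputs (y4, y1, y5, y3, y2): {out.1, y4.1, y4.2} {out.2} {y1.1} {y1.2, y5.1, y5.2} {y2.1} {y2.2, y3.1} {y3.2} (out.j = stage outer ports)


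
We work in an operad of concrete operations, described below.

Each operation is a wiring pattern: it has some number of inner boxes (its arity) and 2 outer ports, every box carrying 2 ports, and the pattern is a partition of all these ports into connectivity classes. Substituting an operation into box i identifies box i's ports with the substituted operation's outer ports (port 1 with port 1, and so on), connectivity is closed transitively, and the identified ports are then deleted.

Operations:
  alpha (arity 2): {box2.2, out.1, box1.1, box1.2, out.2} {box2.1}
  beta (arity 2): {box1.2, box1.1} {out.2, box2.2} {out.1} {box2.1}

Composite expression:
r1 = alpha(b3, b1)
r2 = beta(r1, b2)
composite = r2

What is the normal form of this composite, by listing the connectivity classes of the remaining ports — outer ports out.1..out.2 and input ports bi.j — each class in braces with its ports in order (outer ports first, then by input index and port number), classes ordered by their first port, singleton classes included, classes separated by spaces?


{out.1} {out.2, b2.2} {b1.1} {b1.2, b3.1, b3.2} {b2.1}


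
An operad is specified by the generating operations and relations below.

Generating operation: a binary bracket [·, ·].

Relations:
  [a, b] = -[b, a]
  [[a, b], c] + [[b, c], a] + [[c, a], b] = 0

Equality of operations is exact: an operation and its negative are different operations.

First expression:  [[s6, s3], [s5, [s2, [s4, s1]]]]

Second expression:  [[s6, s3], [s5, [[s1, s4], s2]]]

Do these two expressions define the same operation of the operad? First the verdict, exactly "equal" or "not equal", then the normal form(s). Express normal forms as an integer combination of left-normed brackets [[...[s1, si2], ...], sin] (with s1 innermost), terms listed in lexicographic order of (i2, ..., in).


The first expression reduces to -[[[[[s1, s4], s2], s5], s3], s6] + [[[[[s1, s4], s2], s5], s6], s3]
The second expression reduces to -[[[[[s1, s4], s2], s5], s3], s6] + [[[[[s1, s4], s2], s5], s6], s3]
Identical normal forms: equal.

equal — both sides give -[[[[[s1, s4], s2], s5], s3], s6] + [[[[[s1, s4], s2], s5], s6], s3]


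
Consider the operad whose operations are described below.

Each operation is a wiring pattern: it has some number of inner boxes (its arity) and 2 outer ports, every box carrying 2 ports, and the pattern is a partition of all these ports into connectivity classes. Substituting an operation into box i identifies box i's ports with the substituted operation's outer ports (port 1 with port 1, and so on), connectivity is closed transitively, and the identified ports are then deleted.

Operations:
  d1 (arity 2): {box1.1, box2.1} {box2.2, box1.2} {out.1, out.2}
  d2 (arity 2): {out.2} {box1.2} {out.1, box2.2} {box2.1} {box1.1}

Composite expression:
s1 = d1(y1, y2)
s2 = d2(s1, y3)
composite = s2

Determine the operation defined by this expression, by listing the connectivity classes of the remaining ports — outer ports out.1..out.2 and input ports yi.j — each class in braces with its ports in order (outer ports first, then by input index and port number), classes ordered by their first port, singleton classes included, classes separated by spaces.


Reachability decides: close wires over d2-identified ports.
the subtree at d1 composes to {out.1, out.2} {y1.1, y2.1} {y1.2, y2.2} on (y1, y2); out.j = own outer ports
the subtree at d2 composes to {out.1, y3.2} {out.2} {y1.1, y2.1} {y1.2, y2.2} {y3.1} on (y1, y2, y3); out.j = own outer ports

{out.1, y3.2} {out.2} {y1.1, y2.1} {y1.2, y2.2} {y3.1}


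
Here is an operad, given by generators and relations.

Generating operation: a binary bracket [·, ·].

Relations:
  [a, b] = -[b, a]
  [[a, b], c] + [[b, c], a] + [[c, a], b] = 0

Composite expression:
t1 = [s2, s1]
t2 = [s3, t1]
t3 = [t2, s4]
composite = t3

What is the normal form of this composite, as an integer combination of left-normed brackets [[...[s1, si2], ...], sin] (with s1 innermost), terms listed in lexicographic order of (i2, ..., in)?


[[[s1, s2], s3], s4]

A multilinear Lie element is pinned by s1-initial words (s1 innermost).
Composite bracket: [[s3, [s2, s1]], s4]
Full expansion: 8 signed words from ab - ba (2^3 = 8).
Coefficients come from the s1-initial words:
  the word s1s2s3s4 carries sign +1 and contributes +[[[s1, s2], s3], s4]


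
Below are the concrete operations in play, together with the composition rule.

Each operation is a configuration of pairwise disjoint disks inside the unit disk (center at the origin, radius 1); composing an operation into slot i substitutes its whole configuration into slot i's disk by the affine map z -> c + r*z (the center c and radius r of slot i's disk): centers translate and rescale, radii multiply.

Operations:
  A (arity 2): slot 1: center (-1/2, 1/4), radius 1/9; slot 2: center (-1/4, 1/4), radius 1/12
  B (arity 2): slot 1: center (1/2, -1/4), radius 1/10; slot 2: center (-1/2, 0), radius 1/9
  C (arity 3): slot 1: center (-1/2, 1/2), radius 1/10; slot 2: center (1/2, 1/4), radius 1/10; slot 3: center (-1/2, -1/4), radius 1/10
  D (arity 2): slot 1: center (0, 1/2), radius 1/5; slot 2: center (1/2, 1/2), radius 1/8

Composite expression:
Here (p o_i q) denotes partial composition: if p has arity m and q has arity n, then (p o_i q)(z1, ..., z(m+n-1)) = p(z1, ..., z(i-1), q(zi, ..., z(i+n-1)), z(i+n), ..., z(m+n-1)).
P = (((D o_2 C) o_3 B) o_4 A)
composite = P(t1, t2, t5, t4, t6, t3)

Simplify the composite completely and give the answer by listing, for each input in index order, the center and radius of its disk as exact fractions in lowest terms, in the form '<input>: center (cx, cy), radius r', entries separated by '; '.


t1: center (0, 1/2), radius 1/5; t2: center (7/16, 9/16), radius 1/80; t3: center (7/16, 15/32), radius 1/80; t4: center (5/9, 1531/2880), radius 1/6480; t5: center (91/160, 169/320), radius 1/800; t6: center (1601/2880, 1531/2880), radius 1/8640

Affine substitution under D: radii multiply and t-centers shift.
t1 passes through 1 substitution, ending at center (0, 1/2), radius 1/5
t2 passes through 2 substitutions, ending at center (7/16, 9/16), radius 1/80
t5 passes through 3 substitutions, ending at center (91/160, 169/320), radius 1/800
t4 passes through 4 substitutions, ending at center (5/9, 1531/2880), radius 1/6480
t6 passes through 4 substitutions, ending at center (1601/2880, 1531/2880), radius 1/8640
t3 passes through 2 substitutions, ending at center (7/16, 15/32), radius 1/80


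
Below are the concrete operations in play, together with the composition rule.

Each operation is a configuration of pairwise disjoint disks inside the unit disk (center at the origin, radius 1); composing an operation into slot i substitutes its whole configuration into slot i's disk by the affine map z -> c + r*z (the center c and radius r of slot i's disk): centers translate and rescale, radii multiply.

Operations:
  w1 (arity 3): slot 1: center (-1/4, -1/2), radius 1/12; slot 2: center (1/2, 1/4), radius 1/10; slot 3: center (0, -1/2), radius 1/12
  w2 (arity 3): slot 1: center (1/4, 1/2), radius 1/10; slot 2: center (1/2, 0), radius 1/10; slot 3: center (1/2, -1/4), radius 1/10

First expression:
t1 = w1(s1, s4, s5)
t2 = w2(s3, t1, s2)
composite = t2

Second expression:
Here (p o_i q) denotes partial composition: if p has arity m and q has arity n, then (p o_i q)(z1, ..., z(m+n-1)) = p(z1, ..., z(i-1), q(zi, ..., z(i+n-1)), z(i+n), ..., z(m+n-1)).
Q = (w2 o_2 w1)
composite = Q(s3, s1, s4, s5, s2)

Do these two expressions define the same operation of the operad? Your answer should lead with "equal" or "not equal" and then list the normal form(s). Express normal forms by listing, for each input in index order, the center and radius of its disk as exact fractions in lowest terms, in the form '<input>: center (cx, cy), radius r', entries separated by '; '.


equal; the common form is s1: center (19/40, -1/20), radius 1/120; s2: center (1/2, -1/4), radius 1/10; s3: center (1/4, 1/2), radius 1/10; s4: center (11/20, 1/40), radius 1/100; s5: center (1/2, -1/20), radius 1/120

The first composite normalizes to s1: center (19/40, -1/20), radius 1/120; s2: center (1/2, -1/4), radius 1/10; s3: center (1/4, 1/2), radius 1/10; s4: center (11/20, 1/40), radius 1/100; s5: center (1/2, -1/20), radius 1/120
The second composite normalizes to s1: center (19/40, -1/20), radius 1/120; s2: center (1/2, -1/4), radius 1/10; s3: center (1/4, 1/2), radius 1/10; s4: center (11/20, 1/40), radius 1/100; s5: center (1/2, -1/20), radius 1/120
Both agree, so they are equal.


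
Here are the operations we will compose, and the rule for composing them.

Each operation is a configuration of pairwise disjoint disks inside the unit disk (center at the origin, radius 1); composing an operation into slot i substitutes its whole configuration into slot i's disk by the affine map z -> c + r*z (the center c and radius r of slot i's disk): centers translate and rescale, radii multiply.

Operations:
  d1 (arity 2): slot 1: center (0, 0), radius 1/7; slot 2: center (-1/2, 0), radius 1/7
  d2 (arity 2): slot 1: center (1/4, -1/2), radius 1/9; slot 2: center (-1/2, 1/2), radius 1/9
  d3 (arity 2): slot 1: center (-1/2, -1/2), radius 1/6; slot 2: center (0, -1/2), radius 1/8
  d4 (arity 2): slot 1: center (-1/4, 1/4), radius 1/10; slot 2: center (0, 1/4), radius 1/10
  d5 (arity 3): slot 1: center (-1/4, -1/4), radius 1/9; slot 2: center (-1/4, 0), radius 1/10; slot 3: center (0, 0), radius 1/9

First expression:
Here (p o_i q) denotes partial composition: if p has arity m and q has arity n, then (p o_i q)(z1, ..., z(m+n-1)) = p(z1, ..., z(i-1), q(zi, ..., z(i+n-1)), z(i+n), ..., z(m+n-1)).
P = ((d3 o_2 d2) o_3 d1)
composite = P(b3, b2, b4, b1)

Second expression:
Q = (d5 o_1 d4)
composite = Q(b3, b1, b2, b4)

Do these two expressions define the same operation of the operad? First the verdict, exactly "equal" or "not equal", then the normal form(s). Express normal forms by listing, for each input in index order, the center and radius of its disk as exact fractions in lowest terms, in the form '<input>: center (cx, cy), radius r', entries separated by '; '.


not equal; the first gives b1: center (-5/72, -7/16), radius 1/504; b2: center (1/32, -9/16), radius 1/72; b3: center (-1/2, -1/2), radius 1/6; b4: center (-1/16, -7/16), radius 1/504 and the second b1: center (-1/4, -2/9), radius 1/90; b2: center (-1/4, 0), radius 1/10; b3: center (-5/18, -2/9), radius 1/90; b4: center (0, 0), radius 1/9

The first expression, normalized: b1: center (-5/72, -7/16), radius 1/504; b2: center (1/32, -9/16), radius 1/72; b3: center (-1/2, -1/2), radius 1/6; b4: center (-1/16, -7/16), radius 1/504
The second expression, normalized: b1: center (-1/4, -2/9), radius 1/90; b2: center (-1/4, 0), radius 1/10; b3: center (-5/18, -2/9), radius 1/90; b4: center (0, 0), radius 1/9
Distinct normal forms: not equal.


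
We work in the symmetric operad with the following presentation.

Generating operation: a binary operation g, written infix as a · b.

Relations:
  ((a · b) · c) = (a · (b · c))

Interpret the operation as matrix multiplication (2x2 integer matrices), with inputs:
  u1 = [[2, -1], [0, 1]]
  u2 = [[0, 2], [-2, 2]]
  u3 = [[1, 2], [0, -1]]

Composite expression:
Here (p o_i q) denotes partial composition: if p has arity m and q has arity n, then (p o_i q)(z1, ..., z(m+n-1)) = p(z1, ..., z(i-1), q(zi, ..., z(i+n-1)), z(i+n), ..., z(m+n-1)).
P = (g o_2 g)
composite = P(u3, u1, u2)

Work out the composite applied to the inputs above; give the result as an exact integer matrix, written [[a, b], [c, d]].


(u1 · u2) = [[2, 2], [-2, 2]]
(u3 · (u1 · u2)) = [[-2, 6], [2, -2]]

[[-2, 6], [2, -2]]


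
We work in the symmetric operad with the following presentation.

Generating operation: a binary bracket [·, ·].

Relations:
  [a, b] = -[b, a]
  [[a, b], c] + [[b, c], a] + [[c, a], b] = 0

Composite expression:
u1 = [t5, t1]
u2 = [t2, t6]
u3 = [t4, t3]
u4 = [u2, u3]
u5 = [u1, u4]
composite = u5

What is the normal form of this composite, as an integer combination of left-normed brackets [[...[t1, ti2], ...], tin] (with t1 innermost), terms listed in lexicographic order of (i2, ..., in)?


[[[[[t1, t5], t2], t6], t3], t4] - [[[[[t1, t5], t2], t6], t4], t3] - [[[[[t1, t5], t3], t4], t2], t6] + [[[[[t1, t5], t3], t4], t6], t2] + [[[[[t1, t5], t4], t3], t2], t6] - [[[[[t1, t5], t4], t3], t6], t2] - [[[[[t1, t5], t6], t2], t3], t4] + [[[[[t1, t5], t6], t2], t4], t3]

Left-normed coefficients sit on the t1-initial expansion words.
Composite bracket: [[t5, t1], [[t2, t6], [t4, t3]]]
Under [a, b] = ab - ba we get 32 signed associative words (2^5 = 32).
Collect the words opening with t1:
  the word t1t5t2t6t3t4 carries sign +1 and contributes +[[[[[t1, t5], t2], t6], t3], t4]
  the word t1t5t2t6t4t3 carries sign -1 and contributes -[[[[[t1, t5], t2], t6], t4], t3]
  the word t1t5t3t4t2t6 carries sign -1 and contributes -[[[[[t1, t5], t3], t4], t2], t6]
  the word t1t5t3t4t6t2 carries sign +1 and contributes +[[[[[t1, t5], t3], t4], t6], t2]
  the word t1t5t4t3t2t6 carries sign +1 and contributes +[[[[[t1, t5], t4], t3], t2], t6]
  the word t1t5t4t3t6t2 carries sign -1 and contributes -[[[[[t1, t5], t4], t3], t6], t2]
  the word t1t5t6t2t3t4 carries sign -1 and contributes -[[[[[t1, t5], t6], t2], t3], t4]
  the word t1t5t6t2t4t3 carries sign +1 and contributes +[[[[[t1, t5], t6], t2], t4], t3]


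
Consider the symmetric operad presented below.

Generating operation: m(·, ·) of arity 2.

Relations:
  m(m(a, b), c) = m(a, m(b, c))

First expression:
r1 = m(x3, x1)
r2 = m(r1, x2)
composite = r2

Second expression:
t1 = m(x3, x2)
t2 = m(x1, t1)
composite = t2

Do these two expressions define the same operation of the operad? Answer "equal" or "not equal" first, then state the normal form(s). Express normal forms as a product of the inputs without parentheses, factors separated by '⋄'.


not equal — first x3 ⋄ x1 ⋄ x2, second x1 ⋄ x3 ⋄ x2

In normal form, the first expression is x3 ⋄ x1 ⋄ x2
In normal form, the second expression is x1 ⋄ x3 ⋄ x2
The normal forms differ: not equal.


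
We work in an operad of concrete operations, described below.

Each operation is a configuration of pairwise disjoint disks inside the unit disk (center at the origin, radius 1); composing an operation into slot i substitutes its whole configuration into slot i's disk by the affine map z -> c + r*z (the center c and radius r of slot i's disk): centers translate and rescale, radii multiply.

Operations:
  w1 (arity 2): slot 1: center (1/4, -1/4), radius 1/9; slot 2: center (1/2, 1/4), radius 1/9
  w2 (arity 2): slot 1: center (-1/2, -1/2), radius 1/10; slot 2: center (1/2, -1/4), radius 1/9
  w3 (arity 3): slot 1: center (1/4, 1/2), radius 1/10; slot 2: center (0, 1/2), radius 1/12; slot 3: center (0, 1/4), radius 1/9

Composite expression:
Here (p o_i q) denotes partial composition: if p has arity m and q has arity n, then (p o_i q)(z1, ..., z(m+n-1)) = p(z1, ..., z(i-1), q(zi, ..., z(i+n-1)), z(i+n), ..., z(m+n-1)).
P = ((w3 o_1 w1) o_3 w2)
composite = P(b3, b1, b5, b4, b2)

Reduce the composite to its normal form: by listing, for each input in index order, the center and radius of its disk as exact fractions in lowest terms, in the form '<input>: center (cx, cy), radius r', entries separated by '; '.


b1: center (3/10, 21/40), radius 1/90; b2: center (0, 1/4), radius 1/9; b3: center (11/40, 19/40), radius 1/90; b4: center (1/24, 23/48), radius 1/108; b5: center (-1/24, 11/24), radius 1/120

Nesting under w3 composes maps z -> c + r*z down each b-path.
input b3: composing its 2 substitution steps yields center (11/40, 19/40), radius 1/90
input b1: composing its 2 substitution steps yields center (3/10, 21/40), radius 1/90
input b5: composing its 2 substitution steps yields center (-1/24, 11/24), radius 1/120
input b4: composing its 2 substitution steps yields center (1/24, 23/48), radius 1/108
input b2: composing its 1 substitution step yields center (0, 1/4), radius 1/9


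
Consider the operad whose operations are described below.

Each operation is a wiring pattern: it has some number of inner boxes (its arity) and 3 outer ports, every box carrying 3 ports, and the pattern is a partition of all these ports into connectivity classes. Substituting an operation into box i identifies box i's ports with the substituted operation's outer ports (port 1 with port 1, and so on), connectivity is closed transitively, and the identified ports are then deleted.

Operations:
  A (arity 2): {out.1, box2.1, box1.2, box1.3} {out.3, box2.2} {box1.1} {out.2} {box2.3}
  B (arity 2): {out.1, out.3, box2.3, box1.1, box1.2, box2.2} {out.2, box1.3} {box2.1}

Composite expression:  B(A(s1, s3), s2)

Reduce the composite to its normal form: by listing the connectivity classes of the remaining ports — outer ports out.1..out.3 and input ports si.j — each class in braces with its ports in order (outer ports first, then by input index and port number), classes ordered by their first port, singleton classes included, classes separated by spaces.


{out.1, out.3, s1.2, s1.3, s2.2, s2.3, s3.1} {out.2, s3.2} {s1.1} {s2.1} {s3.3}

Two ports join when wires chain via B-identified ports.
stage A: inputs (s1, s3), connectivity {out.1, s1.2, s1.3, s3.1} {out.2} {out.3, s3.2} {s1.1} {s3.3}, out.j its boundary
stage B: inputs (s1, s3, s2), connectivity {out.1, out.3, s1.2, s1.3, s2.2, s2.3, s3.1} {out.2, s3.2} {s1.1} {s2.1} {s3.3}, out.j its boundary


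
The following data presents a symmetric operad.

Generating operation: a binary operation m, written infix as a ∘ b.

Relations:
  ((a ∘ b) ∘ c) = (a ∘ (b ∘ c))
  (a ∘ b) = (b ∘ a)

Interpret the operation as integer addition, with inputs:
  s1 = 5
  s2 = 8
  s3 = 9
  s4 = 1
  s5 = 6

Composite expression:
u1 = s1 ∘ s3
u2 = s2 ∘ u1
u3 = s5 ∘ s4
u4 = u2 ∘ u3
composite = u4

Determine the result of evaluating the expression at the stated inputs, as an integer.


29

(s1 ∘ s3) = 14
(s2 ∘ (s1 ∘ s3)) = 22
(s5 ∘ s4) = 7
((s2 ∘ (s1 ∘ s3)) ∘ (s5 ∘ s4)) = 29


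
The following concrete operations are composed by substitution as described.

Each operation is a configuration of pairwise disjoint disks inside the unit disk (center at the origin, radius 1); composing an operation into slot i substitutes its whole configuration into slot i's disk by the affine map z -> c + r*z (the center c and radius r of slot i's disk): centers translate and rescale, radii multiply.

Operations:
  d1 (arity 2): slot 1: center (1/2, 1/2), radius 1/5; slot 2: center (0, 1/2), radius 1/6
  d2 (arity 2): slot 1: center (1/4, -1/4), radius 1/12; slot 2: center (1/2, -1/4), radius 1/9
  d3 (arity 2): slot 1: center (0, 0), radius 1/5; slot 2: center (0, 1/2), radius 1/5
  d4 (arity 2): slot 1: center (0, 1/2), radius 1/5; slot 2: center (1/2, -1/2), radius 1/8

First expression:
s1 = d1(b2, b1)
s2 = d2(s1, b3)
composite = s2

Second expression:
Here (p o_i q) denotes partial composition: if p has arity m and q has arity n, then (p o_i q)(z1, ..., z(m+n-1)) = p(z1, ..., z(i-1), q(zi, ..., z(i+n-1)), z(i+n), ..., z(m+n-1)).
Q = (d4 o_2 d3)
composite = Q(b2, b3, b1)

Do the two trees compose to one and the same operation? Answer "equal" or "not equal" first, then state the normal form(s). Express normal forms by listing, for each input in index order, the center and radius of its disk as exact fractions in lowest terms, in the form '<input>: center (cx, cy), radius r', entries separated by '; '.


not equal — first b1: center (1/4, -5/24), radius 1/72; b2: center (7/24, -5/24), radius 1/60; b3: center (1/2, -1/4), radius 1/9, second b1: center (1/2, -7/16), radius 1/40; b2: center (0, 1/2), radius 1/5; b3: center (1/2, -1/2), radius 1/40

The first composite normalizes to b1: center (1/4, -5/24), radius 1/72; b2: center (7/24, -5/24), radius 1/60; b3: center (1/2, -1/4), radius 1/9
The second composite normalizes to b1: center (1/2, -7/16), radius 1/40; b2: center (0, 1/2), radius 1/5; b3: center (1/2, -1/2), radius 1/40
They disagree, so not equal.


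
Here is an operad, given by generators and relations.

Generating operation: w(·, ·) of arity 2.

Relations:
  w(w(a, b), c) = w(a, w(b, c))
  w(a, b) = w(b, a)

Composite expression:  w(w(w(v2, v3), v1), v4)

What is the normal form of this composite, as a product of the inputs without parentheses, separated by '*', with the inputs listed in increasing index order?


v1 * v2 * v3 * v4

Any arrangement under w is one operation, so sort the v-inputs.
w(v2, v3) unparenthesizes to v2 * v3
w(w(v2, v3), v1) unparenthesizes to v2 * v3 * v1
w(w(w(v2, v3), v1), v4) unparenthesizes to v2 * v3 * v1 * v4
sorting the factors by input index: v1 * v2 * v3 * v4


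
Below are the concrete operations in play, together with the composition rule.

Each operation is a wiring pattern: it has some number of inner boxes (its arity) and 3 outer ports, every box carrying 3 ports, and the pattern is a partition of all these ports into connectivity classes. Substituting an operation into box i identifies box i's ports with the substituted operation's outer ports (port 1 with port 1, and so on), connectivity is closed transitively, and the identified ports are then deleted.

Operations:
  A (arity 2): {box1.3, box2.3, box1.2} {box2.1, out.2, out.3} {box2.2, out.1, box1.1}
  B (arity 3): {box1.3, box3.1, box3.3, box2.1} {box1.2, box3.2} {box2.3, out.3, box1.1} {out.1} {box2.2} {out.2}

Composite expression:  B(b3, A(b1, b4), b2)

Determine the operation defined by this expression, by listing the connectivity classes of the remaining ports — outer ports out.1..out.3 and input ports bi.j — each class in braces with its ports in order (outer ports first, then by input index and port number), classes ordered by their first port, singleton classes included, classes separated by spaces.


Two ports join when wires chain via B-identified ports.
the subtree at A composes to {out.1, b1.1, b4.2} {out.2, out.3, b4.1} {b1.2, b1.3, b4.3} on (b1, b4); out.j = own outer ports
the subtree at B composes to {out.1} {out.2} {out.3, b3.1, b4.1} {b1.1, b2.1, b2.3, b3.3, b4.2} {b1.2, b1.3, b4.3} {b2.2, b3.2} on (b3, b1, b4, b2); out.j = own outer ports

{out.1} {out.2} {out.3, b3.1, b4.1} {b1.1, b2.1, b2.3, b3.3, b4.2} {b1.2, b1.3, b4.3} {b2.2, b3.2}


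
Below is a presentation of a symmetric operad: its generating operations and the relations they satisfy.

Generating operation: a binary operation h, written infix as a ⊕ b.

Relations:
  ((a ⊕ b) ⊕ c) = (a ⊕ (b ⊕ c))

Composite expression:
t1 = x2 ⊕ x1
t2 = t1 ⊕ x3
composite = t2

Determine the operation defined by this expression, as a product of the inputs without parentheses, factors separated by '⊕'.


Associativity of h dissolves the nesting; only the x-input order survives.
(x2 ⊕ x1) linearizes to x2 ⊕ x1
((x2 ⊕ x1) ⊕ x3) linearizes to x2 ⊕ x1 ⊕ x3

x2 ⊕ x1 ⊕ x3


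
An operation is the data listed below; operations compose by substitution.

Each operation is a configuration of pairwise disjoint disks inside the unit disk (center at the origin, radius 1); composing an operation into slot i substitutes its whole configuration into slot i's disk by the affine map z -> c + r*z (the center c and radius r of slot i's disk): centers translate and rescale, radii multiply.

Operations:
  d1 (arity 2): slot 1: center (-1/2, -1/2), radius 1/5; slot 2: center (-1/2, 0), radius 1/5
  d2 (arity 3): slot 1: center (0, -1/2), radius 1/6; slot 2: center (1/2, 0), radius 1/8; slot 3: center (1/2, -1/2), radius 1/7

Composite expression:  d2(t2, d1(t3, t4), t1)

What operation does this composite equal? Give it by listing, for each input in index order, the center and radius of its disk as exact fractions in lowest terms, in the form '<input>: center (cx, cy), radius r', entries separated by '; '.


t1: center (1/2, -1/2), radius 1/7; t2: center (0, -1/2), radius 1/6; t3: center (7/16, -1/16), radius 1/40; t4: center (7/16, 0), radius 1/40

Affine substitution under d2: radii multiply and t-centers shift.
tracing t2 down its 1-map path: center (0, -1/2), radius 1/6
tracing t3 down its 2-map path: center (7/16, -1/16), radius 1/40
tracing t4 down its 2-map path: center (7/16, 0), radius 1/40
tracing t1 down its 1-map path: center (1/2, -1/2), radius 1/7


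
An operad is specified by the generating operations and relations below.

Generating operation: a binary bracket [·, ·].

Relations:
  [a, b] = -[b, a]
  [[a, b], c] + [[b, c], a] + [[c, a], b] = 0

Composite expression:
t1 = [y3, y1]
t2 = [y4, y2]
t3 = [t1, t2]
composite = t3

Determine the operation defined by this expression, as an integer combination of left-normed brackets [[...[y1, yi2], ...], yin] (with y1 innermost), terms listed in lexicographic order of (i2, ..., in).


A multilinear Lie element is pinned by y1-initial words (y1 innermost).
Composite bracket: [[y3, y1], [y4, y2]]
Full expansion: 8 signed words from ab - ba (2^3 = 8).
Words beginning with y1 determine it all:
  word y1y3y2y4 has sign +1, contributing +[[[y1, y3], y2], y4]
  word y1y3y4y2 has sign -1, contributing -[[[y1, y3], y4], y2]

[[[y1, y3], y2], y4] - [[[y1, y3], y4], y2]


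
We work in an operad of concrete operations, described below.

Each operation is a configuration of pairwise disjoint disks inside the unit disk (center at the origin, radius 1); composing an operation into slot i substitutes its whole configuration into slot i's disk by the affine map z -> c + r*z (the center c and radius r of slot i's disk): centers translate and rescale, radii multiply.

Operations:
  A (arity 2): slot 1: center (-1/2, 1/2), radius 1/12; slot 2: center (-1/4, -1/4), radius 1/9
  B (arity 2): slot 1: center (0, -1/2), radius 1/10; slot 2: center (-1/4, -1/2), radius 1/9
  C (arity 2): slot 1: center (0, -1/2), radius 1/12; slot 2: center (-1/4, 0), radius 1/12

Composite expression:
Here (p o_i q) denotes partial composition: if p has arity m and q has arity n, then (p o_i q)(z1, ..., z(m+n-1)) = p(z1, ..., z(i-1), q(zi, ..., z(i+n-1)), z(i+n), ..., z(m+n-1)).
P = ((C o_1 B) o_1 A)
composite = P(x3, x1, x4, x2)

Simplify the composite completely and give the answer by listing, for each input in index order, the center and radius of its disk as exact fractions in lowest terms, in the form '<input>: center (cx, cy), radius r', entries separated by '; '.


x1: center (-1/480, -87/160), radius 1/1080; x2: center (-1/4, 0), radius 1/12; x3: center (-1/240, -43/80), radius 1/1440; x4: center (-1/48, -13/24), radius 1/108

Follow each x-input down from C: c' goes to c + r*c', radius to r*r'.
x3 passes through 3 substitutions, ending at center (-1/240, -43/80), radius 1/1440
x1 passes through 3 substitutions, ending at center (-1/480, -87/160), radius 1/1080
x4 passes through 2 substitutions, ending at center (-1/48, -13/24), radius 1/108
x2 passes through 1 substitution, ending at center (-1/4, 0), radius 1/12


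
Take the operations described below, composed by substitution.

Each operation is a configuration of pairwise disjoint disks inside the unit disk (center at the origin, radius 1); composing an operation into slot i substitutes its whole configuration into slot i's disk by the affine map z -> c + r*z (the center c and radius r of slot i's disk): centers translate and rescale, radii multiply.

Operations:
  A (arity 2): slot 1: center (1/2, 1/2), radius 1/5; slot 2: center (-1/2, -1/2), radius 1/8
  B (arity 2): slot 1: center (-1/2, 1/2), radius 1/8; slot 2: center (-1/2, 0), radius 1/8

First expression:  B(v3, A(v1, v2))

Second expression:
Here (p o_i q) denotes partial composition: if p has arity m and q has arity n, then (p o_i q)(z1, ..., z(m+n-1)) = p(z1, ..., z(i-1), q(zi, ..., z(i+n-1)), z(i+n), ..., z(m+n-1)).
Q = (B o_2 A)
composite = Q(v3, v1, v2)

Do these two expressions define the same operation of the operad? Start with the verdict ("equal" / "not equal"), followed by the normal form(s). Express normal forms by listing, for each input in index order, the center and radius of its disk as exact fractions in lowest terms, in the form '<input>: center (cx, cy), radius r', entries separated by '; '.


Reducing the first expression gives v1: center (-7/16, 1/16), radius 1/40; v2: center (-9/16, -1/16), radius 1/64; v3: center (-1/2, 1/2), radius 1/8
Reducing the second expression gives v1: center (-7/16, 1/16), radius 1/40; v2: center (-9/16, -1/16), radius 1/64; v3: center (-1/2, 1/2), radius 1/8
Both agree, so they are equal.

equal; both compose to v1: center (-7/16, 1/16), radius 1/40; v2: center (-9/16, -1/16), radius 1/64; v3: center (-1/2, 1/2), radius 1/8


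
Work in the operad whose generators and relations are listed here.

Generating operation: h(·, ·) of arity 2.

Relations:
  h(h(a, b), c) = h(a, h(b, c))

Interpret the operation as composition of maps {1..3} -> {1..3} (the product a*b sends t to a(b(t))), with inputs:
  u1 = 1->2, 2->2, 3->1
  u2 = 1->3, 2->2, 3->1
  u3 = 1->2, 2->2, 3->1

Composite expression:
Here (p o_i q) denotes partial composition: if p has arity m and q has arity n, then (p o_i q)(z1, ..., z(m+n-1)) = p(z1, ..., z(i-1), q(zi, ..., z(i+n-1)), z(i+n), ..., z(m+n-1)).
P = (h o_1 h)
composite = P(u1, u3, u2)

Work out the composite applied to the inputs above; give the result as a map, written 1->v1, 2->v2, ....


1->2, 2->2, 3->2

h(u1, u3) = 1->2, 2->2, 3->2
h(h(u1, u3), u2) = 1->2, 2->2, 3->2


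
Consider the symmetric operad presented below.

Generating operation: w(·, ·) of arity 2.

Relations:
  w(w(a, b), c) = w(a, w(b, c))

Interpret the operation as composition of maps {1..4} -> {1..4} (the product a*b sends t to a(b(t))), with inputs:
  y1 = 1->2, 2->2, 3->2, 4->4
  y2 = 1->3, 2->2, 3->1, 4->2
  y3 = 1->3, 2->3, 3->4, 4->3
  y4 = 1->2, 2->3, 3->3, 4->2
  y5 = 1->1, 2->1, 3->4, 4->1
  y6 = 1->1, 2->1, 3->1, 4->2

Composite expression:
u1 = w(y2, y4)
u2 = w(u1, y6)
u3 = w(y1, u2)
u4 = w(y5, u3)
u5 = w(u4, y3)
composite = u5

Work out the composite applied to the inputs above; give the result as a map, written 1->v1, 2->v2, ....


w(y2, y4) = 1->2, 2->1, 3->1, 4->2
w(w(y2, y4), y6) = 1->2, 2->2, 3->2, 4->1
w(y1, w(w(y2, y4), y6)) = 1->2, 2->2, 3->2, 4->2
w(y5, w(y1, w(w(y2, y4), y6))) = 1->1, 2->1, 3->1, 4->1
w(w(y5, w(y1, w(w(y2, y4), y6))), y3) = 1->1, 2->1, 3->1, 4->1

1->1, 2->1, 3->1, 4->1


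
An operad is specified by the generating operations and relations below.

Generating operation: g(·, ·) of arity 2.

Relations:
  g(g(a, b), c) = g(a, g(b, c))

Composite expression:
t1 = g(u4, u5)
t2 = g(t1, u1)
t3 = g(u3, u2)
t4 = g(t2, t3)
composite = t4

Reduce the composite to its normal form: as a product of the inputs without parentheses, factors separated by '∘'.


u4 ∘ u5 ∘ u1 ∘ u3 ∘ u2

The g-tree's shape is irrelevant; the u-reading-order decides.
g(u4, u5) spells out as u4 ∘ u5
g(g(u4, u5), u1) spells out as u4 ∘ u5 ∘ u1
g(u3, u2) spells out as u3 ∘ u2
g(g(g(u4, u5), u1), g(u3, u2)) spells out as u4 ∘ u5 ∘ u1 ∘ u3 ∘ u2


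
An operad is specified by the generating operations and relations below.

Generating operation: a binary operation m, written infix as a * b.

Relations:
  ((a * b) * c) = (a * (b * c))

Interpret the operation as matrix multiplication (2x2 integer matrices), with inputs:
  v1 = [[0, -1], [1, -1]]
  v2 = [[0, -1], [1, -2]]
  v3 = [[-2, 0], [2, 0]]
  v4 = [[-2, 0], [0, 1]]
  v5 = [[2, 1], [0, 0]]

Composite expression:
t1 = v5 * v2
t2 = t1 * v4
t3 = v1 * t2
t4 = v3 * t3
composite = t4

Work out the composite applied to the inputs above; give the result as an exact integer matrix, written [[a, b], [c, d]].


[[0, 0], [0, 0]]

(v5 * v2) = [[1, -4], [0, 0]]
((v5 * v2) * v4) = [[-2, -4], [0, 0]]
(v1 * ((v5 * v2) * v4)) = [[0, 0], [-2, -4]]
(v3 * (v1 * ((v5 * v2) * v4))) = [[0, 0], [0, 0]]


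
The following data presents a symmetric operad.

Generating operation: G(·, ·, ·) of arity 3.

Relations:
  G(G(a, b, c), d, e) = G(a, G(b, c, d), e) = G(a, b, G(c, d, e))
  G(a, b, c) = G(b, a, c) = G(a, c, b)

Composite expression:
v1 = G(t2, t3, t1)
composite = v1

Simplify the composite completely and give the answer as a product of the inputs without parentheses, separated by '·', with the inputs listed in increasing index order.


t1 · t2 · t3

Both nesting and order wash out for G; what remains is which t's occur.
G(t2, t3, t1) unparenthesizes to t2 · t3 · t1
putting the inputs in ascending order: t1 · t2 · t3


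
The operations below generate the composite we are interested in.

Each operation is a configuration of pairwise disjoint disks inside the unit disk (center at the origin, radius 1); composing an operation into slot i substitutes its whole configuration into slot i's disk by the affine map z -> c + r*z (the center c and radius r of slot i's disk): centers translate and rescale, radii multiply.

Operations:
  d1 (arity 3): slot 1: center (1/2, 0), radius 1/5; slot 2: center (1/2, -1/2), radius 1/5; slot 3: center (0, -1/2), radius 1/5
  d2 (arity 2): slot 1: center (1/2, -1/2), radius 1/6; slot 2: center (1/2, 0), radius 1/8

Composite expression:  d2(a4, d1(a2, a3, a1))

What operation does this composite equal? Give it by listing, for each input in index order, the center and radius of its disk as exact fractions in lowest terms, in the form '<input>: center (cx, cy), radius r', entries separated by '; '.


a1: center (1/2, -1/16), radius 1/40; a2: center (9/16, 0), radius 1/40; a3: center (9/16, -1/16), radius 1/40; a4: center (1/2, -1/2), radius 1/6

Affine substitution under d2: radii multiply and a-centers shift.
tracing a4 down its 1-map path: center (1/2, -1/2), radius 1/6
tracing a2 down its 2-map path: center (9/16, 0), radius 1/40
tracing a3 down its 2-map path: center (9/16, -1/16), radius 1/40
tracing a1 down its 2-map path: center (1/2, -1/16), radius 1/40


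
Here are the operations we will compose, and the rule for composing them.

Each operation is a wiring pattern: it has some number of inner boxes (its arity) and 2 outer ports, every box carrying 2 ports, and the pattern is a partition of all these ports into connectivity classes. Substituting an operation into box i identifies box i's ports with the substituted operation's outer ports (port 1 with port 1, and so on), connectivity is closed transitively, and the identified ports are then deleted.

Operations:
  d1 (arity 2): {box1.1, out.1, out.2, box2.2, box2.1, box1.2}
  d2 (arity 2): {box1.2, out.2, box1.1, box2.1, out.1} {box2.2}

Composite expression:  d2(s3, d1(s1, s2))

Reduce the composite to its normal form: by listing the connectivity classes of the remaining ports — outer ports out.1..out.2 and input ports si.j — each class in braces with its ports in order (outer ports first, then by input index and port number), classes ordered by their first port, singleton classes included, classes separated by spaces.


{out.1, out.2, s1.1, s1.2, s2.1, s2.2, s3.1, s3.2}

After gluing at d2, chains via deleted ports link the s-ports.
through d1, on inputs (s1, s2): {out.1, out.2, s1.1, s1.2, s2.1, s2.2} (out.j = stage outer ports)
through d2, on inputs (s3, s1, s2): {out.1, out.2, s1.1, s1.2, s2.1, s2.2, s3.1, s3.2} (out.j = stage outer ports)
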